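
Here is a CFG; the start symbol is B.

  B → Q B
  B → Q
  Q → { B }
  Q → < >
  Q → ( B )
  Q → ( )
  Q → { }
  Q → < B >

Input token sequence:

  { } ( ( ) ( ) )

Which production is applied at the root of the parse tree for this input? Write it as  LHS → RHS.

[B [Q { }] [B [Q ( [B [Q ( )] [B [Q ( )]]] )]]]

B → Q B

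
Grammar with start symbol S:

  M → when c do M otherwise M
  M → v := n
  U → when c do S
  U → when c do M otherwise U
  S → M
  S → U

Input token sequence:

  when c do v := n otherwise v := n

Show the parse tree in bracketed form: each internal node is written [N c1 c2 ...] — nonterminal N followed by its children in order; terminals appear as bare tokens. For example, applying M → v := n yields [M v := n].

[S [M when c do [M v := n] otherwise [M v := n]]]

S
M
when c do M otherwise M
when c do v := n otherwise M
when c do v := n otherwise v := n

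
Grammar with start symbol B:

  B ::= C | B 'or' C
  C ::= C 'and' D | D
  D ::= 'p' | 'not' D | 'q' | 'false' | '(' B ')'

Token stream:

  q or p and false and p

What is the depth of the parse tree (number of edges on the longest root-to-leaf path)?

[B [B [C [D q]]] or [C [C [C [D p]] and [D false]] and [D p]]]

5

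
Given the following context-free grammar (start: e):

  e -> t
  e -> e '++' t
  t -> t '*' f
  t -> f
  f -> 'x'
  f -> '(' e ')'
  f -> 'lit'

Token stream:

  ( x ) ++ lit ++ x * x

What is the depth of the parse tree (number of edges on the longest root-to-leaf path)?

8

[e [e [e [t [f ( [e [t [f x]]] )]]] ++ [t [f lit]]] ++ [t [t [f x]] * [f x]]]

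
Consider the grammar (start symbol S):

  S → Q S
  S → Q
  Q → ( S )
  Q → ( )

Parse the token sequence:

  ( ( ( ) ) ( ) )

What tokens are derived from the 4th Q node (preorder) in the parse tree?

[S [Q ( [S [Q ( [S [Q ( )]] )] [S [Q ( )]]] )]]

( )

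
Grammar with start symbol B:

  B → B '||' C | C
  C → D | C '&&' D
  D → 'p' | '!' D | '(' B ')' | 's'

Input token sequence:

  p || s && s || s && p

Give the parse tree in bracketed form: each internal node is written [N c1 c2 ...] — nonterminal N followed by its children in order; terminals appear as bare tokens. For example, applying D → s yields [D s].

B
B || C
B || C || C
C || C || C
D || C || C
p || C || C
p || C && D || C
p || D && D || C
p || s && D || C
p || s && s || C
p || s && s || C && D
p || s && s || D && D
p || s && s || s && D
p || s && s || s && p

[B [B [B [C [D p]]] || [C [C [D s]] && [D s]]] || [C [C [D s]] && [D p]]]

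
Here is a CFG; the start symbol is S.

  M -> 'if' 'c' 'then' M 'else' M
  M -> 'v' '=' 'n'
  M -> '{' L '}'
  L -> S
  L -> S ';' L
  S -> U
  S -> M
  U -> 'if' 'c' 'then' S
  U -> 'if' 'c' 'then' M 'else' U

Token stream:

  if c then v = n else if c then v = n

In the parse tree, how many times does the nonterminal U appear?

2

[S [U if c then [M v = n] else [U if c then [S [M v = n]]]]]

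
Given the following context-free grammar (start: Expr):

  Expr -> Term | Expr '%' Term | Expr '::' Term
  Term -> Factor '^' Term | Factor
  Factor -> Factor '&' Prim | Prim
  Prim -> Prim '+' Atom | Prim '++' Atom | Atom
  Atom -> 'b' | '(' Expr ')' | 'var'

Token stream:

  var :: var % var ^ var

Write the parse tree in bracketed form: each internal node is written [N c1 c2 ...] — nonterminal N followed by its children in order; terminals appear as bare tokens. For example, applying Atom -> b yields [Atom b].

[Expr [Expr [Expr [Term [Factor [Prim [Atom var]]]]] :: [Term [Factor [Prim [Atom var]]]]] % [Term [Factor [Prim [Atom var]]] ^ [Term [Factor [Prim [Atom var]]]]]]

Expr
Expr % Term
Expr :: Term % Term
Term :: Term % Term
Factor :: Term % Term
Prim :: Term % Term
Atom :: Term % Term
var :: Term % Term
var :: Factor % Term
var :: Prim % Term
var :: Atom % Term
var :: var % Term
var :: var % Factor ^ Term
var :: var % Prim ^ Term
var :: var % Atom ^ Term
var :: var % var ^ Term
var :: var % var ^ Factor
var :: var % var ^ Prim
var :: var % var ^ Atom
var :: var % var ^ var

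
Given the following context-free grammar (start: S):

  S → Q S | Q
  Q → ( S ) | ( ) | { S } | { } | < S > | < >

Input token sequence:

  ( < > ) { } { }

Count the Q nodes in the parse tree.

4

[S [Q ( [S [Q < >]] )] [S [Q { }] [S [Q { }]]]]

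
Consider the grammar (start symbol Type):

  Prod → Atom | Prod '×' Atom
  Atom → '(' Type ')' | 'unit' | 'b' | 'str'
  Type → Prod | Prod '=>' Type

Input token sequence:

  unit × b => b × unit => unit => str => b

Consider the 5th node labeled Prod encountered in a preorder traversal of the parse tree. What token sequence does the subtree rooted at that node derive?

[Type [Prod [Prod [Atom unit]] × [Atom b]] => [Type [Prod [Prod [Atom b]] × [Atom unit]] => [Type [Prod [Atom unit]] => [Type [Prod [Atom str]] => [Type [Prod [Atom b]]]]]]]

unit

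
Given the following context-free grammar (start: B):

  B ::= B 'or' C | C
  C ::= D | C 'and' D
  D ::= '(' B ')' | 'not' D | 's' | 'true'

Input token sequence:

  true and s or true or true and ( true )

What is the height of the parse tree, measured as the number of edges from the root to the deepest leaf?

[B [B [B [C [C [D true]] and [D s]]] or [C [D true]]] or [C [C [D true]] and [D ( [B [C [D true]]] )]]]

6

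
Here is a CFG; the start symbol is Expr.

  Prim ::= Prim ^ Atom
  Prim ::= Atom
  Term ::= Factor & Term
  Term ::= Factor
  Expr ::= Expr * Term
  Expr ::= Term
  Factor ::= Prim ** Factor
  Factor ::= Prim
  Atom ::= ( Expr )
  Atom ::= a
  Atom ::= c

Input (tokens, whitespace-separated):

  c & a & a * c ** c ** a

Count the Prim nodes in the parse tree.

6

[Expr [Expr [Term [Factor [Prim [Atom c]]] & [Term [Factor [Prim [Atom a]]] & [Term [Factor [Prim [Atom a]]]]]]] * [Term [Factor [Prim [Atom c]] ** [Factor [Prim [Atom c]] ** [Factor [Prim [Atom a]]]]]]]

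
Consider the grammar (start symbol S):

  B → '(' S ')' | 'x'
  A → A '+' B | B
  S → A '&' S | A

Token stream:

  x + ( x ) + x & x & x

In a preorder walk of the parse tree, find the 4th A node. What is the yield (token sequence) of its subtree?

x

[S [A [A [A [B x]] + [B ( [S [A [B x]]] )]] + [B x]] & [S [A [B x]] & [S [A [B x]]]]]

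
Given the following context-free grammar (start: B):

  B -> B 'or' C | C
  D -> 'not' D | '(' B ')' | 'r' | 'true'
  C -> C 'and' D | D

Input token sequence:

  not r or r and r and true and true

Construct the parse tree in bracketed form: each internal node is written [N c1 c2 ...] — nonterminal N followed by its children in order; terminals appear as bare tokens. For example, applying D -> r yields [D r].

[B [B [C [D not [D r]]]] or [C [C [C [C [D r]] and [D r]] and [D true]] and [D true]]]

B
B or C
C or C
D or C
not D or C
not r or C
not r or C and D
not r or C and D and D
not r or C and D and D and D
not r or D and D and D and D
not r or r and D and D and D
not r or r and r and D and D
not r or r and r and true and D
not r or r and r and true and true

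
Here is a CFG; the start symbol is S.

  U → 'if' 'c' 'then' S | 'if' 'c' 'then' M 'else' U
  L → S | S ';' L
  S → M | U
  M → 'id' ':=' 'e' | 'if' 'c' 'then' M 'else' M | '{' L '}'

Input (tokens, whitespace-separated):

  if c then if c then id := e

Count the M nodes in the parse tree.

1

[S [U if c then [S [U if c then [S [M id := e]]]]]]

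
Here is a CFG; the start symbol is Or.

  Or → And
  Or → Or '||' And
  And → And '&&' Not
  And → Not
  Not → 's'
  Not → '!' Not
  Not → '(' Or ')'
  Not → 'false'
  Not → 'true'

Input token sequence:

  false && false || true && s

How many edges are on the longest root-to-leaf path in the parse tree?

5

[Or [Or [And [And [Not false]] && [Not false]]] || [And [And [Not true]] && [Not s]]]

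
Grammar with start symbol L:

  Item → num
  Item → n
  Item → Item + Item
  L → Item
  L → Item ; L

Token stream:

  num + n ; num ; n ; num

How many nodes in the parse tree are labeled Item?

[L [Item [Item num] + [Item n]] ; [L [Item num] ; [L [Item n] ; [L [Item num]]]]]

6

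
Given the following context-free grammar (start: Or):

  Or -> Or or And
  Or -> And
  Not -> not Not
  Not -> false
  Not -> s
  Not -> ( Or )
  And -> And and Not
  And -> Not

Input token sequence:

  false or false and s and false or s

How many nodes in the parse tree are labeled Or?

[Or [Or [Or [And [Not false]]] or [And [And [And [Not false]] and [Not s]] and [Not false]]] or [And [Not s]]]

3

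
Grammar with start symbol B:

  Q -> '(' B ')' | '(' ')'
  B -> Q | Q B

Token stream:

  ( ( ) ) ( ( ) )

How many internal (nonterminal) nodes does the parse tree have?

[B [Q ( [B [Q ( )]] )] [B [Q ( [B [Q ( )]] )]]]

8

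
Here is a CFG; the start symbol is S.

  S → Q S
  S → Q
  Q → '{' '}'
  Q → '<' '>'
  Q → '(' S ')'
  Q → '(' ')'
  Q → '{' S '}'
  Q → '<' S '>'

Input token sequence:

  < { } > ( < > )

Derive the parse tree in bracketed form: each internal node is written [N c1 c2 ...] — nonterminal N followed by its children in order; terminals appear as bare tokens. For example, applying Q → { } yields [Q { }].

[S [Q < [S [Q { }]] >] [S [Q ( [S [Q < >]] )]]]

S
Q S
< S > S
< Q > S
< { } > S
< { } > Q
< { } > ( S )
< { } > ( Q )
< { } > ( < > )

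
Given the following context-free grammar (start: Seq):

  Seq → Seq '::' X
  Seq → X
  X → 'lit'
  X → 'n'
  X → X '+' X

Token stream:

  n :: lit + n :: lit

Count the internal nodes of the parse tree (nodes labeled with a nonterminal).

[Seq [Seq [Seq [X n]] :: [X [X lit] + [X n]]] :: [X lit]]

8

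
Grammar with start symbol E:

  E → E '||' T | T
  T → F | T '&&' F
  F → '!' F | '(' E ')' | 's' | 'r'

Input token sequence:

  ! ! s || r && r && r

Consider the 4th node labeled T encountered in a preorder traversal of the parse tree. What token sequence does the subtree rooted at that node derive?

[E [E [T [F ! [F ! [F s]]]]] || [T [T [T [F r]] && [F r]] && [F r]]]

r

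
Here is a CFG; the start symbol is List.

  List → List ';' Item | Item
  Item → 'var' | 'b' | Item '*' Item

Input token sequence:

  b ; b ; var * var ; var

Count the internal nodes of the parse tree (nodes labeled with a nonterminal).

[List [List [List [List [Item b]] ; [Item b]] ; [Item [Item var] * [Item var]]] ; [Item var]]

10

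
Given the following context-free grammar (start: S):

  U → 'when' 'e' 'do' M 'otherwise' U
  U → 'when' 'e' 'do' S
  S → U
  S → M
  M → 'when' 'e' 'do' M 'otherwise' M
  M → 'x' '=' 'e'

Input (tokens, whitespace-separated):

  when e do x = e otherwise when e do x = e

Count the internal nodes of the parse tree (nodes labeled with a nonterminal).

[S [U when e do [M x = e] otherwise [U when e do [S [M x = e]]]]]

6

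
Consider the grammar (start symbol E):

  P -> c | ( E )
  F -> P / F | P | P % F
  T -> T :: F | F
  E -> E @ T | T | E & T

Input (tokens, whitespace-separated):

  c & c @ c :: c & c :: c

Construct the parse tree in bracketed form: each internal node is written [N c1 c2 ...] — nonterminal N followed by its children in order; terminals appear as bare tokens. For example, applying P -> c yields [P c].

[E [E [E [E [T [F [P c]]]] & [T [F [P c]]]] @ [T [T [F [P c]]] :: [F [P c]]]] & [T [T [F [P c]]] :: [F [P c]]]]

E
E & T
E @ T & T
E & T @ T & T
T & T @ T & T
F & T @ T & T
P & T @ T & T
c & T @ T & T
c & F @ T & T
c & P @ T & T
c & c @ T & T
c & c @ T :: F & T
c & c @ F :: F & T
c & c @ P :: F & T
c & c @ c :: F & T
c & c @ c :: P & T
c & c @ c :: c & T
c & c @ c :: c & T :: F
c & c @ c :: c & F :: F
c & c @ c :: c & P :: F
c & c @ c :: c & c :: F
c & c @ c :: c & c :: P
c & c @ c :: c & c :: c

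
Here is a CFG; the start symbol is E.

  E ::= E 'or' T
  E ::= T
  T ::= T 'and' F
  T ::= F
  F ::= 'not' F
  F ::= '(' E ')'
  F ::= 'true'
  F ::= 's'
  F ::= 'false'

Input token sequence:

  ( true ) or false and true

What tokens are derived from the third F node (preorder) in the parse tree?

[E [E [T [F ( [E [T [F true]]] )]]] or [T [T [F false]] and [F true]]]

false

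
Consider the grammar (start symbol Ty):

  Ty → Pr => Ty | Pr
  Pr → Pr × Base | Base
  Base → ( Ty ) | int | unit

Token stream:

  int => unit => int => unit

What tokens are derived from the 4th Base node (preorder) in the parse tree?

[Ty [Pr [Base int]] => [Ty [Pr [Base unit]] => [Ty [Pr [Base int]] => [Ty [Pr [Base unit]]]]]]

unit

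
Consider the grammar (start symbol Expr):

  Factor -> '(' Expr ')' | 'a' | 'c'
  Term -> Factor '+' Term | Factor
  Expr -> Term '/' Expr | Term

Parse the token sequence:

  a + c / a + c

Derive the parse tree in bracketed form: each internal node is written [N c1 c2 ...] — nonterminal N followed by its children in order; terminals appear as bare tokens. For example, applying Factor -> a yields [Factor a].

[Expr [Term [Factor a] + [Term [Factor c]]] / [Expr [Term [Factor a] + [Term [Factor c]]]]]

Expr
Term / Expr
Factor + Term / Expr
a + Term / Expr
a + Factor / Expr
a + c / Expr
a + c / Term
a + c / Factor + Term
a + c / a + Term
a + c / a + Factor
a + c / a + c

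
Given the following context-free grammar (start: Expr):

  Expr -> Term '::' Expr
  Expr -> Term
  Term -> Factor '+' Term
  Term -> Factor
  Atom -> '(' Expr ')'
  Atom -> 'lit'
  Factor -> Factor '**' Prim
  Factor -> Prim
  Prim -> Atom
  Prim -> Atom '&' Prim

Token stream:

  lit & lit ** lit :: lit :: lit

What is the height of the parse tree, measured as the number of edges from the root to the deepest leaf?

[Expr [Term [Factor [Factor [Prim [Atom lit] & [Prim [Atom lit]]]] ** [Prim [Atom lit]]]] :: [Expr [Term [Factor [Prim [Atom lit]]]] :: [Expr [Term [Factor [Prim [Atom lit]]]]]]]

7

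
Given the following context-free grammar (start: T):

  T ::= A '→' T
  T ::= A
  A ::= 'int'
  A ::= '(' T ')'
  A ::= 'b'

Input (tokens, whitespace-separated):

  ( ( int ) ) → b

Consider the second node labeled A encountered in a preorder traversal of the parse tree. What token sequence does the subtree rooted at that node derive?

[T [A ( [T [A ( [T [A int]] )]] )] → [T [A b]]]

( int )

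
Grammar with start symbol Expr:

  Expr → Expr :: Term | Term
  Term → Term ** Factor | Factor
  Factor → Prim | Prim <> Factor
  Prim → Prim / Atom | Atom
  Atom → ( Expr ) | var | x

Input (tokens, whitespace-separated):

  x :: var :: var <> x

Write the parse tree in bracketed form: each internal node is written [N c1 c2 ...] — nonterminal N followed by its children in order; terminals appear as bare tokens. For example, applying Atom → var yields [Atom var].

[Expr [Expr [Expr [Term [Factor [Prim [Atom x]]]]] :: [Term [Factor [Prim [Atom var]]]]] :: [Term [Factor [Prim [Atom var]] <> [Factor [Prim [Atom x]]]]]]

Expr
Expr :: Term
Expr :: Term :: Term
Term :: Term :: Term
Factor :: Term :: Term
Prim :: Term :: Term
Atom :: Term :: Term
x :: Term :: Term
x :: Factor :: Term
x :: Prim :: Term
x :: Atom :: Term
x :: var :: Term
x :: var :: Factor
x :: var :: Prim <> Factor
x :: var :: Atom <> Factor
x :: var :: var <> Factor
x :: var :: var <> Prim
x :: var :: var <> Atom
x :: var :: var <> x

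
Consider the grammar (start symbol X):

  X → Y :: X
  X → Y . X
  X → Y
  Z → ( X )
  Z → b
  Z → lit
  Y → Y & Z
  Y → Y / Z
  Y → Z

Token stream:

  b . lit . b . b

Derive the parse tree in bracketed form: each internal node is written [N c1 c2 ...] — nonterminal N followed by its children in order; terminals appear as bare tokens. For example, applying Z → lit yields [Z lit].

X
Y . X
Z . X
b . X
b . Y . X
b . Z . X
b . lit . X
b . lit . Y . X
b . lit . Z . X
b . lit . b . X
b . lit . b . Y
b . lit . b . Z
b . lit . b . b

[X [Y [Z b]] . [X [Y [Z lit]] . [X [Y [Z b]] . [X [Y [Z b]]]]]]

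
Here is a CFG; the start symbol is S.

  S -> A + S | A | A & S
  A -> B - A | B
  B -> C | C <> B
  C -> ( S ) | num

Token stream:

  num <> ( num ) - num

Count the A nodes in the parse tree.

[S [A [B [C num] <> [B [C ( [S [A [B [C num]]]] )]]] - [A [B [C num]]]]]

3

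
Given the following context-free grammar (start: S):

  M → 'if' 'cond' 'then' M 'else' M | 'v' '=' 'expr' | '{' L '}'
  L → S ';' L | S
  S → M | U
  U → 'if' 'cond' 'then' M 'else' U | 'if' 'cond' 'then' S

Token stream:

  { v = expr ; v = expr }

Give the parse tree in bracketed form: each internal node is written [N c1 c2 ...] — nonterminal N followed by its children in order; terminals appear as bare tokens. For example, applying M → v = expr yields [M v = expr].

S
M
{ L }
{ S ; L }
{ M ; L }
{ v = expr ; L }
{ v = expr ; S }
{ v = expr ; M }
{ v = expr ; v = expr }

[S [M { [L [S [M v = expr]] ; [L [S [M v = expr]]]] }]]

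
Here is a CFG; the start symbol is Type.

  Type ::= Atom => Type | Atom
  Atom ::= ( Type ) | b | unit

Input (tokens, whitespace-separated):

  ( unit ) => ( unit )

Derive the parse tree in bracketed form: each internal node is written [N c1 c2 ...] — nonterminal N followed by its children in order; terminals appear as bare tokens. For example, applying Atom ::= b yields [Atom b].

[Type [Atom ( [Type [Atom unit]] )] => [Type [Atom ( [Type [Atom unit]] )]]]

Type
Atom => Type
( Type ) => Type
( Atom ) => Type
( unit ) => Type
( unit ) => Atom
( unit ) => ( Type )
( unit ) => ( Atom )
( unit ) => ( unit )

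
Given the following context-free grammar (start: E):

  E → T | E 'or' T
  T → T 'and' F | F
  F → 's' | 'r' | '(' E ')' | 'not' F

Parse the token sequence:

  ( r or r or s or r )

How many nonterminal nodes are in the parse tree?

15

[E [T [F ( [E [E [E [E [T [F r]]] or [T [F r]]] or [T [F s]]] or [T [F r]]] )]]]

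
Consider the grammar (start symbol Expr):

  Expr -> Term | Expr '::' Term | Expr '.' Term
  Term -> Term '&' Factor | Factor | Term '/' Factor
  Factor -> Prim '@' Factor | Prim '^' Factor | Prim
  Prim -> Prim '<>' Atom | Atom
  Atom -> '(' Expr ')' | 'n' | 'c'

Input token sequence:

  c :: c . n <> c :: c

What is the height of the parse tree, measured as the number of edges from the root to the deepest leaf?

8

[Expr [Expr [Expr [Expr [Term [Factor [Prim [Atom c]]]]] :: [Term [Factor [Prim [Atom c]]]]] . [Term [Factor [Prim [Prim [Atom n]] <> [Atom c]]]]] :: [Term [Factor [Prim [Atom c]]]]]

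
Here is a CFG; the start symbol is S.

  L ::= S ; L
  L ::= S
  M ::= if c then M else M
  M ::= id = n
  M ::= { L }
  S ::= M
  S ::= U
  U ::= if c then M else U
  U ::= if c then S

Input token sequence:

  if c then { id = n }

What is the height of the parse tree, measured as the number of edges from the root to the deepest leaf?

7

[S [U if c then [S [M { [L [S [M id = n]]] }]]]]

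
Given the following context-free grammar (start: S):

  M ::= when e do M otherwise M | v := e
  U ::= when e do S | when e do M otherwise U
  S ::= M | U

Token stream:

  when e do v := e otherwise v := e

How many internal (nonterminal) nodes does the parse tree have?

4

[S [M when e do [M v := e] otherwise [M v := e]]]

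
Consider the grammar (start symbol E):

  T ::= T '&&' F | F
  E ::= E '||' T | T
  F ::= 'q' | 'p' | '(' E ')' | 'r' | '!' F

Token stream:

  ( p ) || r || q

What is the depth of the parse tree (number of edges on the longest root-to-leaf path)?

8

[E [E [E [T [F ( [E [T [F p]]] )]]] || [T [F r]]] || [T [F q]]]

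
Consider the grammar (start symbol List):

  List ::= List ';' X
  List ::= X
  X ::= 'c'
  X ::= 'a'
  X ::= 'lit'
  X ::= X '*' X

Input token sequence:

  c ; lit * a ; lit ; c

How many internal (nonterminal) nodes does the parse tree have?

[List [List [List [List [X c]] ; [X [X lit] * [X a]]] ; [X lit]] ; [X c]]

10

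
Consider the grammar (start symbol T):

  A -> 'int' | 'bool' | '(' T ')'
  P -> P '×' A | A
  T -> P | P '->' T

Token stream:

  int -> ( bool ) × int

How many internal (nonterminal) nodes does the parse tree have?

[T [P [A int]] -> [T [P [P [A ( [T [P [A bool]]] )]] × [A int]]]]

11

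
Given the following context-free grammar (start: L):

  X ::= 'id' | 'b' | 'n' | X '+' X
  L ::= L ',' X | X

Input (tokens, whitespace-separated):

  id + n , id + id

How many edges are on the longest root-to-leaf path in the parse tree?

4

[L [L [X [X id] + [X n]]] , [X [X id] + [X id]]]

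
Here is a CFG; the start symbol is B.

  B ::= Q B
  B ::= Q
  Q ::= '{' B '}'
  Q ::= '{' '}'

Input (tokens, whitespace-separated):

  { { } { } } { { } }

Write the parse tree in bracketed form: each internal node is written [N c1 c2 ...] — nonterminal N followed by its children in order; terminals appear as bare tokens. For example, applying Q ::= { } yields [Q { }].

B
Q B
{ B } B
{ Q B } B
{ { } B } B
{ { } Q } B
{ { } { } } B
{ { } { } } Q
{ { } { } } { B }
{ { } { } } { Q }
{ { } { } } { { } }

[B [Q { [B [Q { }] [B [Q { }]]] }] [B [Q { [B [Q { }]] }]]]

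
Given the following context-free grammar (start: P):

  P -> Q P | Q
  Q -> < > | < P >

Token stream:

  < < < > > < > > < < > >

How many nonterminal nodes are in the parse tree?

12

[P [Q < [P [Q < [P [Q < >]] >] [P [Q < >]]] >] [P [Q < [P [Q < >]] >]]]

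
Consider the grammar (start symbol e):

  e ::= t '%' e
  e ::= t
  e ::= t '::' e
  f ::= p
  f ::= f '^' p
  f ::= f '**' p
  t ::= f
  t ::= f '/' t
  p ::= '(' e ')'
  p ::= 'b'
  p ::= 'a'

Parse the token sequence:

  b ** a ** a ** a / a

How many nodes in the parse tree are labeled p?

[e [t [f [f [f [f [p b]] ** [p a]] ** [p a]] ** [p a]] / [t [f [p a]]]]]

5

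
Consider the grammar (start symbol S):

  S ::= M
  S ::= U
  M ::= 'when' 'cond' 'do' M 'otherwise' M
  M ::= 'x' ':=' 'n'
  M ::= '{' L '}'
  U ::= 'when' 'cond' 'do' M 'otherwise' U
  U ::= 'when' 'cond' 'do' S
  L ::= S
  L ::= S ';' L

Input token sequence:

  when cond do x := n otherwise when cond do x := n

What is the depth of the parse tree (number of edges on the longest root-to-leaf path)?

5

[S [U when cond do [M x := n] otherwise [U when cond do [S [M x := n]]]]]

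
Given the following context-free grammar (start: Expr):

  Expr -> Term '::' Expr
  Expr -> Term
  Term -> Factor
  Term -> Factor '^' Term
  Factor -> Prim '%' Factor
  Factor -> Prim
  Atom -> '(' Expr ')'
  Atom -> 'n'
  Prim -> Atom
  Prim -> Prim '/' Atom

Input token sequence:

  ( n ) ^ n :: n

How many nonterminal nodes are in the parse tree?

19

[Expr [Term [Factor [Prim [Atom ( [Expr [Term [Factor [Prim [Atom n]]]]] )]]] ^ [Term [Factor [Prim [Atom n]]]]] :: [Expr [Term [Factor [Prim [Atom n]]]]]]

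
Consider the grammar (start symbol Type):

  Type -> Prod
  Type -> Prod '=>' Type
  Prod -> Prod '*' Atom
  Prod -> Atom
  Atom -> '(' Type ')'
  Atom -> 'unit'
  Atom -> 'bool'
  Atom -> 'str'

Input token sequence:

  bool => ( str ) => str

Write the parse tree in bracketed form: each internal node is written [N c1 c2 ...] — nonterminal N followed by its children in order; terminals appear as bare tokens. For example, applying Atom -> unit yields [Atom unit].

Type
Prod => Type
Atom => Type
bool => Type
bool => Prod => Type
bool => Atom => Type
bool => ( Type ) => Type
bool => ( Prod ) => Type
bool => ( Atom ) => Type
bool => ( str ) => Type
bool => ( str ) => Prod
bool => ( str ) => Atom
bool => ( str ) => str

[Type [Prod [Atom bool]] => [Type [Prod [Atom ( [Type [Prod [Atom str]]] )]] => [Type [Prod [Atom str]]]]]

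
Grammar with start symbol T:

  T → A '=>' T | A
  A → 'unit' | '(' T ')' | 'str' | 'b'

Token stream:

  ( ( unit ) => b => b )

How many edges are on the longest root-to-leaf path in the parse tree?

6

[T [A ( [T [A ( [T [A unit]] )] => [T [A b] => [T [A b]]]] )]]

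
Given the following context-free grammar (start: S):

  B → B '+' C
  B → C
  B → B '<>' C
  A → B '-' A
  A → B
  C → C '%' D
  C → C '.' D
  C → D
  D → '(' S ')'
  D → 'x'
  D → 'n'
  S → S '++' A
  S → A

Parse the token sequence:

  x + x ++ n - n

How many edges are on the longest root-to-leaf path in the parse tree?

[S [S [A [B [B [C [D x]]] + [C [D x]]]]] ++ [A [B [C [D n]]] - [A [B [C [D n]]]]]]

7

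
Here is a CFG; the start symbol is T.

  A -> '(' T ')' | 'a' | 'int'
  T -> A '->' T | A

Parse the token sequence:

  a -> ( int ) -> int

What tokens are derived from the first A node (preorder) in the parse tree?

a

[T [A a] -> [T [A ( [T [A int]] )] -> [T [A int]]]]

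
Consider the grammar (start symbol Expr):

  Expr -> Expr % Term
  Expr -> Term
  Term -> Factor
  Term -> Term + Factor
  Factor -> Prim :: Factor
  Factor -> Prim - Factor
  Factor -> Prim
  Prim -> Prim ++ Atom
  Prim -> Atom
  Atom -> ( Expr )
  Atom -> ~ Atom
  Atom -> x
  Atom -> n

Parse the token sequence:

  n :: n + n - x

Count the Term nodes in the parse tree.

2

[Expr [Term [Term [Factor [Prim [Atom n]] :: [Factor [Prim [Atom n]]]]] + [Factor [Prim [Atom n]] - [Factor [Prim [Atom x]]]]]]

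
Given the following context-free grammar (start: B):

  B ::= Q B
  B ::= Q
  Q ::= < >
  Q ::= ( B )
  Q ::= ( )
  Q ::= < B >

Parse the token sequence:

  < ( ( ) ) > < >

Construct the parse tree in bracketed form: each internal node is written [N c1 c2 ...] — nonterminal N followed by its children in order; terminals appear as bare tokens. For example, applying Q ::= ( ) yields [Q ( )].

B
Q B
< B > B
< Q > B
< ( B ) > B
< ( Q ) > B
< ( ( ) ) > B
< ( ( ) ) > Q
< ( ( ) ) > < >

[B [Q < [B [Q ( [B [Q ( )]] )]] >] [B [Q < >]]]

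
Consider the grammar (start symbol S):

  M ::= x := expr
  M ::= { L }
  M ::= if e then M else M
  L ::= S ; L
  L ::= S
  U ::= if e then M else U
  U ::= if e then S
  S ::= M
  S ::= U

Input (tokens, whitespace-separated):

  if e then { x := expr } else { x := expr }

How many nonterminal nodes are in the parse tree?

[S [M if e then [M { [L [S [M x := expr]]] }] else [M { [L [S [M x := expr]]] }]]]

10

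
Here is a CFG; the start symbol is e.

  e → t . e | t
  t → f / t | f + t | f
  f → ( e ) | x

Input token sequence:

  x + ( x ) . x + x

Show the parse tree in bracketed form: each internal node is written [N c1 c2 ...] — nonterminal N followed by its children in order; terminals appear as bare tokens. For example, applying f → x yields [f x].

[e [t [f x] + [t [f ( [e [t [f x]]] )]]] . [e [t [f x] + [t [f x]]]]]

e
t . e
f + t . e
x + t . e
x + f . e
x + ( e ) . e
x + ( t ) . e
x + ( f ) . e
x + ( x ) . e
x + ( x ) . t
x + ( x ) . f + t
x + ( x ) . x + t
x + ( x ) . x + f
x + ( x ) . x + x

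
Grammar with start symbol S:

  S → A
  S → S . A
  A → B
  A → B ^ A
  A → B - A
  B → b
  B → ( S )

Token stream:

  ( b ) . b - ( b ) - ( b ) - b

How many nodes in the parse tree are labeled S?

5

[S [S [A [B ( [S [A [B b]]] )]]] . [A [B b] - [A [B ( [S [A [B b]]] )] - [A [B ( [S [A [B b]]] )] - [A [B b]]]]]]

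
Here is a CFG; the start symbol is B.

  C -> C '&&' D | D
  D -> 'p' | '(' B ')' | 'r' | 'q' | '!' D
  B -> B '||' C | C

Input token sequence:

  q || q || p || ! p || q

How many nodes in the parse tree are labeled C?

5

[B [B [B [B [B [C [D q]]] || [C [D q]]] || [C [D p]]] || [C [D ! [D p]]]] || [C [D q]]]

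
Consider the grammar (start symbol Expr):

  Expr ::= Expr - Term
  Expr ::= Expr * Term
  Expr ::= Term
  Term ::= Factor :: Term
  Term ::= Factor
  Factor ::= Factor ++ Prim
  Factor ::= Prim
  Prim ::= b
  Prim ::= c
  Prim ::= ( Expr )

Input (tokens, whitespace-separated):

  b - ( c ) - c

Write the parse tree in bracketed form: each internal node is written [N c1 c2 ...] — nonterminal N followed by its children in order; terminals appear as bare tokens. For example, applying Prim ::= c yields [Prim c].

Expr
Expr - Term
Expr - Term - Term
Term - Term - Term
Factor - Term - Term
Prim - Term - Term
b - Term - Term
b - Factor - Term
b - Prim - Term
b - ( Expr ) - Term
b - ( Term ) - Term
b - ( Factor ) - Term
b - ( Prim ) - Term
b - ( c ) - Term
b - ( c ) - Factor
b - ( c ) - Prim
b - ( c ) - c

[Expr [Expr [Expr [Term [Factor [Prim b]]]] - [Term [Factor [Prim ( [Expr [Term [Factor [Prim c]]]] )]]]] - [Term [Factor [Prim c]]]]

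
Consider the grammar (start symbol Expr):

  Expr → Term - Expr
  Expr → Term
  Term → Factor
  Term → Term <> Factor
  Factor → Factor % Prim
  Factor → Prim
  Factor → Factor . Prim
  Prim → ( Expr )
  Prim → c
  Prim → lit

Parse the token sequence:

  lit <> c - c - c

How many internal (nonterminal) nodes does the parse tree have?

15

[Expr [Term [Term [Factor [Prim lit]]] <> [Factor [Prim c]]] - [Expr [Term [Factor [Prim c]]] - [Expr [Term [Factor [Prim c]]]]]]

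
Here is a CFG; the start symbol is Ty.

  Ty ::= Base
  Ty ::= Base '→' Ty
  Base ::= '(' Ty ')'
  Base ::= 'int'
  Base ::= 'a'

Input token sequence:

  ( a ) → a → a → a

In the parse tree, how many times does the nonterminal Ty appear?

[Ty [Base ( [Ty [Base a]] )] → [Ty [Base a] → [Ty [Base a] → [Ty [Base a]]]]]

5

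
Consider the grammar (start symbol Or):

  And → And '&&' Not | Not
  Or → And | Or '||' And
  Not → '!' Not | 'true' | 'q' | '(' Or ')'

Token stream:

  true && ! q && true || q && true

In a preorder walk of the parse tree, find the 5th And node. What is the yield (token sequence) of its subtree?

[Or [Or [And [And [And [Not true]] && [Not ! [Not q]]] && [Not true]]] || [And [And [Not q]] && [Not true]]]

q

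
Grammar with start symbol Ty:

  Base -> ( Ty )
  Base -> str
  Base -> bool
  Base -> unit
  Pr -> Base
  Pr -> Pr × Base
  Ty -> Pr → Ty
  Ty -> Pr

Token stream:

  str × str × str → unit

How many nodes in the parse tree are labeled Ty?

2

[Ty [Pr [Pr [Pr [Base str]] × [Base str]] × [Base str]] → [Ty [Pr [Base unit]]]]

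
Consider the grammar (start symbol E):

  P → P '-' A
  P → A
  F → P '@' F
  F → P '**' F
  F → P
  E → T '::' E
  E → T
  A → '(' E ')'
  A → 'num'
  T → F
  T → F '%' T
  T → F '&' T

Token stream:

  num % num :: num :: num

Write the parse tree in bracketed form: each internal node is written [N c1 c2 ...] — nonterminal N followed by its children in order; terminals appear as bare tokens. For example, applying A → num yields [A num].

[E [T [F [P [A num]]] % [T [F [P [A num]]]]] :: [E [T [F [P [A num]]]] :: [E [T [F [P [A num]]]]]]]

E
T :: E
F % T :: E
P % T :: E
A % T :: E
num % T :: E
num % F :: E
num % P :: E
num % A :: E
num % num :: E
num % num :: T :: E
num % num :: F :: E
num % num :: P :: E
num % num :: A :: E
num % num :: num :: E
num % num :: num :: T
num % num :: num :: F
num % num :: num :: P
num % num :: num :: A
num % num :: num :: num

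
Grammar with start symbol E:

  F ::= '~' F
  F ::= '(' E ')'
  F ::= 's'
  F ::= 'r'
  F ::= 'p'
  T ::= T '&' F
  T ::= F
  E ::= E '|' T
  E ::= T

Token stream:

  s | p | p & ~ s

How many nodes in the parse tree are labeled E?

3

[E [E [E [T [F s]]] | [T [F p]]] | [T [T [F p]] & [F ~ [F s]]]]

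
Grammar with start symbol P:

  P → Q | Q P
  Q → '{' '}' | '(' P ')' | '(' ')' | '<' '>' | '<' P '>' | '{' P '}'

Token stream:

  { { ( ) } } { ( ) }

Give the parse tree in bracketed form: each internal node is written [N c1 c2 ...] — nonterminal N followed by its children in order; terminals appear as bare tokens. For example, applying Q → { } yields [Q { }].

[P [Q { [P [Q { [P [Q ( )]] }]] }] [P [Q { [P [Q ( )]] }]]]

P
Q P
{ P } P
{ Q } P
{ { P } } P
{ { Q } } P
{ { ( ) } } P
{ { ( ) } } Q
{ { ( ) } } { P }
{ { ( ) } } { Q }
{ { ( ) } } { ( ) }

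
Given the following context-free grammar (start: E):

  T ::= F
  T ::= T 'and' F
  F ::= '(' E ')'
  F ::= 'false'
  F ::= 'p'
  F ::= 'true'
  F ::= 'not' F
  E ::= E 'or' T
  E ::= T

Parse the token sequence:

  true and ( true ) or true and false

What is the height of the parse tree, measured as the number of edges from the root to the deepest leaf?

7

[E [E [T [T [F true]] and [F ( [E [T [F true]]] )]]] or [T [T [F true]] and [F false]]]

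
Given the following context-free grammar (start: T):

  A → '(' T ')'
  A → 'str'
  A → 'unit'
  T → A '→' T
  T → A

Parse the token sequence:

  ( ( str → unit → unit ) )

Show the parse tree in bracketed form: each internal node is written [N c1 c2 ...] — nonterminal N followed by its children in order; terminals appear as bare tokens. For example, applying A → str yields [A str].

[T [A ( [T [A ( [T [A str] → [T [A unit] → [T [A unit]]]] )]] )]]

T
A
( T )
( A )
( ( T ) )
( ( A → T ) )
( ( str → T ) )
( ( str → A → T ) )
( ( str → unit → T ) )
( ( str → unit → A ) )
( ( str → unit → unit ) )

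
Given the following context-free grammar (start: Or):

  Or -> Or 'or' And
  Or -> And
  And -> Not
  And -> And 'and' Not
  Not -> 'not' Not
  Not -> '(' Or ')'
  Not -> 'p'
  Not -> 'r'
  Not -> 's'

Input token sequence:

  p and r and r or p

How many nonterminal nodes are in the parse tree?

[Or [Or [And [And [And [Not p]] and [Not r]] and [Not r]]] or [And [Not p]]]

10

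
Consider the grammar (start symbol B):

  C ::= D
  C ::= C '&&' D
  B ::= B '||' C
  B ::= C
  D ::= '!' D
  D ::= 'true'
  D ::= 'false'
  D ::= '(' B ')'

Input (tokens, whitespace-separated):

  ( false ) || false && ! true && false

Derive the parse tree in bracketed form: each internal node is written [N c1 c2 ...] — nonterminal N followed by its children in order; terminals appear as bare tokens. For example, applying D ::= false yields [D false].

[B [B [C [D ( [B [C [D false]]] )]]] || [C [C [C [D false]] && [D ! [D true]]] && [D false]]]

B
B || C
C || C
D || C
( B ) || C
( C ) || C
( D ) || C
( false ) || C
( false ) || C && D
( false ) || C && D && D
( false ) || D && D && D
( false ) || false && D && D
( false ) || false && ! D && D
( false ) || false && ! true && D
( false ) || false && ! true && false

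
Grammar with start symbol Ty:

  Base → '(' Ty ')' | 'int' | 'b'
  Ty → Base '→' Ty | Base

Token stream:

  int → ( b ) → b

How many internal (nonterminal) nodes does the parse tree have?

8

[Ty [Base int] → [Ty [Base ( [Ty [Base b]] )] → [Ty [Base b]]]]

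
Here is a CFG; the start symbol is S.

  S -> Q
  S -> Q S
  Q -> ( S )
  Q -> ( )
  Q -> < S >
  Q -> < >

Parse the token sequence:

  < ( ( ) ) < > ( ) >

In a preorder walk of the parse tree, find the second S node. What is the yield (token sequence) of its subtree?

( ( ) ) < > ( )

[S [Q < [S [Q ( [S [Q ( )]] )] [S [Q < >] [S [Q ( )]]]] >]]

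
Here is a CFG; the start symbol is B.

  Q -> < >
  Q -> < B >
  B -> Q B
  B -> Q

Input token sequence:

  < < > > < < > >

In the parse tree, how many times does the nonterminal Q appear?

4

[B [Q < [B [Q < >]] >] [B [Q < [B [Q < >]] >]]]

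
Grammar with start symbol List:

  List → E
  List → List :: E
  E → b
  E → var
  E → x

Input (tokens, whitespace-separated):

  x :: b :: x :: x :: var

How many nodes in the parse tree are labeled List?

5

[List [List [List [List [List [E x]] :: [E b]] :: [E x]] :: [E x]] :: [E var]]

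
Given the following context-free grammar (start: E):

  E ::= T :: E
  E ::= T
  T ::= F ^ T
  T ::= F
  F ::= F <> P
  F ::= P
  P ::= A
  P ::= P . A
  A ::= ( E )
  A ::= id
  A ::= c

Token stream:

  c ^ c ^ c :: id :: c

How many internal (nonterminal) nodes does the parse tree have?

23

[E [T [F [P [A c]]] ^ [T [F [P [A c]]] ^ [T [F [P [A c]]]]]] :: [E [T [F [P [A id]]]] :: [E [T [F [P [A c]]]]]]]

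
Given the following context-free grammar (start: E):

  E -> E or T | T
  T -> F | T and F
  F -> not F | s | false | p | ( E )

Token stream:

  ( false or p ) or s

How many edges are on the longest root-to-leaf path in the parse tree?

8

[E [E [T [F ( [E [E [T [F false]]] or [T [F p]]] )]]] or [T [F s]]]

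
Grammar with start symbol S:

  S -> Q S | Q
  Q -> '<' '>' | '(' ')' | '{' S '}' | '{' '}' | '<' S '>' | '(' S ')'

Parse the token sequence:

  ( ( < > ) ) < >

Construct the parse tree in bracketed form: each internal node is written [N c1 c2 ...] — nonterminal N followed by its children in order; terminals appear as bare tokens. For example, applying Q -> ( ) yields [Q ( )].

S
Q S
( S ) S
( Q ) S
( ( S ) ) S
( ( Q ) ) S
( ( < > ) ) S
( ( < > ) ) Q
( ( < > ) ) < >

[S [Q ( [S [Q ( [S [Q < >]] )]] )] [S [Q < >]]]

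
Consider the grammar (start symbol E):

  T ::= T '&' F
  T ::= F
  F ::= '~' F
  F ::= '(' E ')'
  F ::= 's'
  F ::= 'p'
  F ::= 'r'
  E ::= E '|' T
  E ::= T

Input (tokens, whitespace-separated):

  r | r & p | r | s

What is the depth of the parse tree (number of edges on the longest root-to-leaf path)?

[E [E [E [E [T [F r]]] | [T [T [F r]] & [F p]]] | [T [F r]]] | [T [F s]]]

6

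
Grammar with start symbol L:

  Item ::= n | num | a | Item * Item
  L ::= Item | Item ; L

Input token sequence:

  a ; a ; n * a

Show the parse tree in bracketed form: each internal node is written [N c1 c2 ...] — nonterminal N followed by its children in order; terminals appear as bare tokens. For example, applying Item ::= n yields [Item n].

L
Item ; L
a ; L
a ; Item ; L
a ; a ; L
a ; a ; Item
a ; a ; Item * Item
a ; a ; n * Item
a ; a ; n * a

[L [Item a] ; [L [Item a] ; [L [Item [Item n] * [Item a]]]]]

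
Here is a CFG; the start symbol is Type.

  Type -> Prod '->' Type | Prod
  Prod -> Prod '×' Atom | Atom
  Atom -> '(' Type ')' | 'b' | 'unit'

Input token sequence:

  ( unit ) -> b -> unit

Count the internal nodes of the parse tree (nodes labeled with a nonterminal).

12

[Type [Prod [Atom ( [Type [Prod [Atom unit]]] )]] -> [Type [Prod [Atom b]] -> [Type [Prod [Atom unit]]]]]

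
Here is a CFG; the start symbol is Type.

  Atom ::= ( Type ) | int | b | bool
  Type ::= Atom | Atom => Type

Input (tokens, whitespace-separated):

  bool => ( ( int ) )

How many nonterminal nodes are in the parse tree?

8

[Type [Atom bool] => [Type [Atom ( [Type [Atom ( [Type [Atom int]] )]] )]]]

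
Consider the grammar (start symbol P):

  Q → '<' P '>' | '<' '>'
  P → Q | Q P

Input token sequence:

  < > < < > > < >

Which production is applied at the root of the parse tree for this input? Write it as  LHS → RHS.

[P [Q < >] [P [Q < [P [Q < >]] >] [P [Q < >]]]]

P → Q P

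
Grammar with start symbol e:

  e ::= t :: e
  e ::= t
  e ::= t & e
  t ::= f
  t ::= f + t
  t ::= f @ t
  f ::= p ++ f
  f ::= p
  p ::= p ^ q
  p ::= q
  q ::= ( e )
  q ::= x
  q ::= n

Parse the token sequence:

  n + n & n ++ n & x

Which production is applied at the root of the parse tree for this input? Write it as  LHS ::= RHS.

[e [t [f [p [q n]]] + [t [f [p [q n]]]]] & [e [t [f [p [q n]] ++ [f [p [q n]]]]] & [e [t [f [p [q x]]]]]]]

e ::= t & e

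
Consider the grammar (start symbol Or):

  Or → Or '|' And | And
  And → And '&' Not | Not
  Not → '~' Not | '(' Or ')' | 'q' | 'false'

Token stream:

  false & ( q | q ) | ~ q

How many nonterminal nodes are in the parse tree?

15

[Or [Or [And [And [Not false]] & [Not ( [Or [Or [And [Not q]]] | [And [Not q]]] )]]] | [And [Not ~ [Not q]]]]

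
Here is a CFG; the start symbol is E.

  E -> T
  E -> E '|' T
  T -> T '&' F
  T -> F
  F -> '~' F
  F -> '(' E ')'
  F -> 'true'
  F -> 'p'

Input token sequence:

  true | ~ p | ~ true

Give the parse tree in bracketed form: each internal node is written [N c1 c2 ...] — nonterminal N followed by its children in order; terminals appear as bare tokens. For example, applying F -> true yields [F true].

E
E | T
E | T | T
T | T | T
F | T | T
true | T | T
true | F | T
true | ~ F | T
true | ~ p | T
true | ~ p | F
true | ~ p | ~ F
true | ~ p | ~ true

[E [E [E [T [F true]]] | [T [F ~ [F p]]]] | [T [F ~ [F true]]]]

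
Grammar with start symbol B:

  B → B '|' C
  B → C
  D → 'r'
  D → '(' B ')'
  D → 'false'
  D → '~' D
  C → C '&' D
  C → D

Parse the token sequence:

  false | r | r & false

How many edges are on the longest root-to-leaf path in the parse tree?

5

[B [B [B [C [D false]]] | [C [D r]]] | [C [C [D r]] & [D false]]]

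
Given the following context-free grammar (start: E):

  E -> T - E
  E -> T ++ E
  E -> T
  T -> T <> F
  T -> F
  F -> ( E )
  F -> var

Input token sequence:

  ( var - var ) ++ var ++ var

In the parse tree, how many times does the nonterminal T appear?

[E [T [F ( [E [T [F var]] - [E [T [F var]]]] )]] ++ [E [T [F var]] ++ [E [T [F var]]]]]

5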